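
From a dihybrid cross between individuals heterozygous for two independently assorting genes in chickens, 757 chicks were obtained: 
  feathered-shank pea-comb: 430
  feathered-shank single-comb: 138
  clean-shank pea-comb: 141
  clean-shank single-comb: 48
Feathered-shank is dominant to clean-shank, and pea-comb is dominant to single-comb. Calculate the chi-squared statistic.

0.167

A dihybrid F₂ with independent assortment and complete dominance at both loci gives a 9:3:3:1 phenotypic ratio.
Total ratio parts = 16. Expected numbers out of 757:
  feathered-shank pea-comb: 757 × 9/16 = 425.8125
  feathered-shank single-comb: 757 × 3/16 = 141.9375
  clean-shank pea-comb: 757 × 3/16 = 141.9375
  clean-shank single-comb: 757 × 1/16 = 47.3125
χ² = Σ (O − E)² / E
  feathered-shank pea-comb: (430 − 425.8125)² / 425.8125 = 0.0412
  feathered-shank single-comb: (138 − 141.9375)² / 141.9375 = 0.1092
  clean-shank pea-comb: (141 − 141.9375)² / 141.9375 = 0.0062
  clean-shank single-comb: (48 − 47.3125)² / 47.3125 = 0.0100
χ² = 0.0412 + 0.1092 + 0.0062 + 0.0100 = 0.1666 ≈ 0.167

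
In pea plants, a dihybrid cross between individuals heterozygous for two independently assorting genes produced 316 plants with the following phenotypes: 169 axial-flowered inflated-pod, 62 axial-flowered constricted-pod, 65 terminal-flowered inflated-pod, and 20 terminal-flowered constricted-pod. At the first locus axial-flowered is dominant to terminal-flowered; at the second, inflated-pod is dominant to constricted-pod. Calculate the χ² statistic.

A dihybrid F₂ with independent assortment and complete dominance at both loci gives a 9:3:3:1 phenotypic ratio.
The 9:3:3:1 ratio has 16 parts, so with N = 316 the expected counts are:
  axial-flowered inflated-pod: 316 × 9/16 = 177.75
  axial-flowered constricted-pod: 316 × 3/16 = 59.25
  terminal-flowered inflated-pod: 316 × 3/16 = 59.25
  terminal-flowered constricted-pod: 316 × 1/16 = 19.75
χ² = Σ (O − E)² / E
  axial-flowered inflated-pod: (169 − 177.75)² / 177.75 = 0.4307
  axial-flowered constricted-pod: (62 − 59.25)² / 59.25 = 0.1276
  terminal-flowered inflated-pod: (65 − 59.25)² / 59.25 = 0.5580
  terminal-flowered constricted-pod: (20 − 19.75)² / 19.75 = 0.0032
χ² = 0.4307 + 0.1276 + 0.5580 + 0.0032 = 1.1195 ≈ 1.120

1.120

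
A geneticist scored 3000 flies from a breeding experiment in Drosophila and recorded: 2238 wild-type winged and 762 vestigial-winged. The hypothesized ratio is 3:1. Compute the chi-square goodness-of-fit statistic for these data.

Total ratio parts = 4. Expected numbers out of 3000:
  wild-type winged: 3000 × 3/4 = 2250
  vestigial-winged: 3000 × 1/4 = 750
χ² = Σ (O − E)² / E
  wild-type winged: (2238 − 2250)² / 2250 = 0.0640
  vestigial-winged: (762 − 750)² / 750 = 0.1920
χ² = 0.0640 + 0.1920 = 0.256

0.256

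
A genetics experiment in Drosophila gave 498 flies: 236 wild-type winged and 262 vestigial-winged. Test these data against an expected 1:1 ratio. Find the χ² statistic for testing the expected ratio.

Under the 1:1 hypothesis (Σ ratio = 2, N = 498):
  wild-type winged: 498 × 1/2 = 249
  vestigial-winged: 498 × 1/2 = 249
χ² = Σ (O − E)² / E
  wild-type winged: (236 − 249)² / 249 = 0.6787
  vestigial-winged: (262 − 249)² / 249 = 0.6787
χ² = 0.6787 + 0.6787 = 1.3574 ≈ 1.357

1.357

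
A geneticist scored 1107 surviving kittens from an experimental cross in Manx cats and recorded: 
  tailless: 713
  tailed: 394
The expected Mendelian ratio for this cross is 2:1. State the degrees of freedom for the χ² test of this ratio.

1

A goodness-of-fit test with 2 phenotype classes has df = 2 − 1 = 1.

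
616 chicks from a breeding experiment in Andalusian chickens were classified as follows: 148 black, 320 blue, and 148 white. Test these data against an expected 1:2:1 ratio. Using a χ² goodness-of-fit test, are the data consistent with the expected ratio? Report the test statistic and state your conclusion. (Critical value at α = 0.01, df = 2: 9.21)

0.935; consistent

The 1:2:1 ratio has 4 parts, so with N = 616 the expected counts are:
  black: 616 × 1/4 = 154
  blue: 616 × 2/4 = 308
  white: 616 × 1/4 = 154
χ² = Σ (O − E)² / E
  black: (148 − 154)² / 154 = 0.2338
  blue: (320 − 308)² / 308 = 0.4675
  white: (148 − 154)² / 154 = 0.2338
χ² = 0.2338 + 0.4675 + 0.2338 = 0.9351 ≈ 0.935
Degrees of freedom = 3 − 1 = 2; critical value at α = 0.01 is 9.21.
Since 0.935 < 9.21, we fail to reject the null hypothesis — the data are consistent with the 1:2:1 ratio.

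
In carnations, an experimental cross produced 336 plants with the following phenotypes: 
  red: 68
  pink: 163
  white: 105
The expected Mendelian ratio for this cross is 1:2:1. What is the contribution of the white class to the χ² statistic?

5.250

The 1:2:1 ratio has 4 parts, so with N = 336 the expected counts are:
  red: 336 × 1/4 = 84
  pink: 336 × 2/4 = 168
  white: 336 × 1/4 = 84
Contribution of white: (105 − 84)² / 84 = 5.2500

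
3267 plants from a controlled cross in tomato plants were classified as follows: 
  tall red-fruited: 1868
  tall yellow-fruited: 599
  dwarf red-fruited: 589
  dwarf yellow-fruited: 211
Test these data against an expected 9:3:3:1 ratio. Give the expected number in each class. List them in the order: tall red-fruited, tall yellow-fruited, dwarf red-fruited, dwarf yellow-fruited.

Under the 9:3:3:1 hypothesis (Σ ratio = 16, N = 3267):
  tall red-fruited: 3267 × 9/16 = 1837.6875
  tall yellow-fruited: 3267 × 3/16 = 612.5625
  dwarf red-fruited: 3267 × 3/16 = 612.5625
  dwarf yellow-fruited: 3267 × 1/16 = 204.1875

1837.6875, 612.5625, 612.5625, 204.1875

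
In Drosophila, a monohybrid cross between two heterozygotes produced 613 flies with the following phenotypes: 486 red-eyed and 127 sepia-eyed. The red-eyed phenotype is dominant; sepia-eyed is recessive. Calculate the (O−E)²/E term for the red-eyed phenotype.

1.499

For a monohybrid cross between heterozygotes with complete dominance, the expected phenotypic ratio is 3:1.
The 3:1 ratio has 4 parts, so with N = 613 the expected counts are:
  red-eyed: 613 × 3/4 = 459.75
  sepia-eyed: 613 × 1/4 = 153.25
Contribution of red-eyed: (486 − 459.75)² / 459.75 = 1.4988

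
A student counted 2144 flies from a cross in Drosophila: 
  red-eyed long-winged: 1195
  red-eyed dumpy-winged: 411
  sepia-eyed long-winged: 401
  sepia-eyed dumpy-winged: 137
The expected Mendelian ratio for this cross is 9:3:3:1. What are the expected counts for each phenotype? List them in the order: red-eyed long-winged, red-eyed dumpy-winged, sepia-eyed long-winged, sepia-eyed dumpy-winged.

Expected counts for N = 2144 under a 9:3:3:1 ratio (total parts = 16):
  red-eyed long-winged: 2144 × 9/16 = 1206
  red-eyed dumpy-winged: 2144 × 3/16 = 402
  sepia-eyed long-winged: 2144 × 3/16 = 402
  sepia-eyed dumpy-winged: 2144 × 1/16 = 134

1206, 402, 402, 134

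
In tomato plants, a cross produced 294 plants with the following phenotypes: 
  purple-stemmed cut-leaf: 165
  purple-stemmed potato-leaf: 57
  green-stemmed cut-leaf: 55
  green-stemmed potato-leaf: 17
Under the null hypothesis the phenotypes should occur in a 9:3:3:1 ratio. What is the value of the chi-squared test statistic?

Under the 9:3:3:1 hypothesis (Σ ratio = 16, N = 294):
  purple-stemmed cut-leaf: 294 × 9/16 = 165.375
  purple-stemmed potato-leaf: 294 × 3/16 = 55.125
  green-stemmed cut-leaf: 294 × 3/16 = 55.125
  green-stemmed potato-leaf: 294 × 1/16 = 18.375
χ² = Σ (O − E)² / E
  purple-stemmed cut-leaf: (165 − 165.375)² / 165.375 = 0.0009
  purple-stemmed potato-leaf: (57 − 55.125)² / 55.125 = 0.0638
  green-stemmed cut-leaf: (55 − 55.125)² / 55.125 = 0.0003
  green-stemmed potato-leaf: (17 − 18.375)² / 18.375 = 0.1029
χ² = 0.0009 + 0.0638 + 0.0003 + 0.1029 = 0.1679 ≈ 0.168

0.168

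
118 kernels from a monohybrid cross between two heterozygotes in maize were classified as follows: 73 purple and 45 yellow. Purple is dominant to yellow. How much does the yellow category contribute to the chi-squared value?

8.144

For a monohybrid cross between heterozygotes with complete dominance, the expected phenotypic ratio is 3:1.
The 3:1 ratio has 4 parts, so with N = 118 the expected counts are:
  purple: 118 × 3/4 = 88.5
  yellow: 118 × 1/4 = 29.5
Contribution of yellow: (45 − 29.5)² / 29.5 = 8.1441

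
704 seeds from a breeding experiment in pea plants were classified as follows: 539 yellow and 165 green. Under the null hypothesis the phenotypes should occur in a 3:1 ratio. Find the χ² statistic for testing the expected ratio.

0.917

Expected counts for N = 704 under a 3:1 ratio (total parts = 4):
  yellow: 704 × 3/4 = 528
  green: 704 × 1/4 = 176
χ² = Σ (O − E)² / E
  yellow: (539 − 528)² / 528 = 0.2292
  green: (165 − 176)² / 176 = 0.6875
χ² = 0.2292 + 0.6875 = 0.9167 ≈ 0.917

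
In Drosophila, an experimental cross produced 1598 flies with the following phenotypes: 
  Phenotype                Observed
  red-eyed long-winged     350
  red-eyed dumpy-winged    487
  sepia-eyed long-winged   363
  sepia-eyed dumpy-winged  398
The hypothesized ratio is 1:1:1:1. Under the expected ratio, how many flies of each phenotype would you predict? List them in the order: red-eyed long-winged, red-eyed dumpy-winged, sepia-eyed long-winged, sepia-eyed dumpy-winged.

Total ratio parts = 4. Expected numbers out of 1598:
  red-eyed long-winged: 1598 × 1/4 = 399.5
  red-eyed dumpy-winged: 1598 × 1/4 = 399.5
  sepia-eyed long-winged: 1598 × 1/4 = 399.5
  sepia-eyed dumpy-winged: 1598 × 1/4 = 399.5

399.5, 399.5, 399.5, 399.5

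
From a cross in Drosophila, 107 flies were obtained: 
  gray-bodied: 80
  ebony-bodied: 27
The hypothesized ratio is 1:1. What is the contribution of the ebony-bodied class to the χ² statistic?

The 1:1 ratio has 2 parts, so with N = 107 the expected counts are:
  gray-bodied: 107 × 1/2 = 53.5
  ebony-bodied: 107 × 1/2 = 53.5
Contribution of ebony-bodied: (27 − 53.5)² / 53.5 = 13.1262

13.126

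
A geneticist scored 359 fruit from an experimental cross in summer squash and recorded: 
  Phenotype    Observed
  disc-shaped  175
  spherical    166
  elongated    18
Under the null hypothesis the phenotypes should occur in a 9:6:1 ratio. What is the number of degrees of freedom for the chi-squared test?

A goodness-of-fit test with 3 phenotype classes has df = 3 − 1 = 2.

2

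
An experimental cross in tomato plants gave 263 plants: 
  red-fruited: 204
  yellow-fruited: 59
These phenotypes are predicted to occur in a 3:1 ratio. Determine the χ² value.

0.924

Total ratio parts = 4. Expected numbers out of 263:
  red-fruited: 263 × 3/4 = 197.25
  yellow-fruited: 263 × 1/4 = 65.75
χ² = Σ (O − E)² / E
  red-fruited: (204 − 197.25)² / 197.25 = 0.2310
  yellow-fruited: (59 − 65.75)² / 65.75 = 0.6930
χ² = 0.2310 + 0.6930 = 0.924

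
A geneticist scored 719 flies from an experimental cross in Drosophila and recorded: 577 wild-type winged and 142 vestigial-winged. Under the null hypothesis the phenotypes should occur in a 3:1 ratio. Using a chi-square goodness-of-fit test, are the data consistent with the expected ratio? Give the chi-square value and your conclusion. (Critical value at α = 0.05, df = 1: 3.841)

The 3:1 ratio has 4 parts, so with N = 719 the expected counts are:
  wild-type winged: 719 × 3/4 = 539.25
  vestigial-winged: 719 × 1/4 = 179.75
χ² = Σ (O − E)² / E
  wild-type winged: (577 − 539.25)² / 539.25 = 2.6427
  vestigial-winged: (142 − 179.75)² / 179.75 = 7.9280
χ² = 2.6427 + 7.9280 = 10.5707 ≈ 10.571
Degrees of freedom = 2 − 1 = 1; critical value at α = 0.05 is 3.841.
Since 10.571 > 3.841, we reject the null hypothesis — the data do not fit the 3:1 ratio.

10.571; not consistent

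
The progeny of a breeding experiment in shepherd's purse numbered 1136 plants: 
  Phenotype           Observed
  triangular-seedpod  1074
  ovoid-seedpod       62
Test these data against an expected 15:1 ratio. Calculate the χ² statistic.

1.217

Under the 15:1 hypothesis (Σ ratio = 16, N = 1136):
  triangular-seedpod: 1136 × 15/16 = 1065
  ovoid-seedpod: 1136 × 1/16 = 71
χ² = Σ (O − E)² / E
  triangular-seedpod: (1074 − 1065)² / 1065 = 0.0761
  ovoid-seedpod: (62 − 71)² / 71 = 1.1408
χ² = 0.0761 + 1.1408 = 1.2169 ≈ 1.217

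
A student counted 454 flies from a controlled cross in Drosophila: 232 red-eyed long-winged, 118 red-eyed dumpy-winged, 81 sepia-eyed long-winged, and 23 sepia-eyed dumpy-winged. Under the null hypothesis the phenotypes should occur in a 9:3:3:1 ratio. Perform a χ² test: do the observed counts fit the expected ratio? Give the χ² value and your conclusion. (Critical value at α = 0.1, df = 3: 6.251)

Under the 9:3:3:1 hypothesis (Σ ratio = 16, N = 454):
  red-eyed long-winged: 454 × 9/16 = 255.375
  red-eyed dumpy-winged: 454 × 3/16 = 85.125
  sepia-eyed long-winged: 454 × 3/16 = 85.125
  sepia-eyed dumpy-winged: 454 × 1/16 = 28.375
χ² = Σ (O − E)² / E
  red-eyed long-winged: (232 − 255.375)² / 255.375 = 2.1396
  red-eyed dumpy-winged: (118 − 85.125)² / 85.125 = 12.6962
  sepia-eyed long-winged: (81 − 85.125)² / 85.125 = 0.1999
  sepia-eyed dumpy-winged: (23 − 28.375)² / 28.375 = 1.0182
χ² = 2.1396 + 12.6962 + 0.1999 + 1.0182 = 16.0539 ≈ 16.054
Degrees of freedom = 4 − 1 = 3; critical value at α = 0.1 is 6.251.
Since 16.054 > 6.251, we reject the null hypothesis — the data do not fit the 9:3:3:1 ratio.

16.054; not consistent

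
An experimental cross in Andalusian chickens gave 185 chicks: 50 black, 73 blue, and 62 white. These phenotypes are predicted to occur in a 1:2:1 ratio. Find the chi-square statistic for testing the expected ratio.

9.778

Total ratio parts = 4. Expected numbers out of 185:
  black: 185 × 1/4 = 46.25
  blue: 185 × 2/4 = 92.5
  white: 185 × 1/4 = 46.25
χ² = Σ (O − E)² / E
  black: (50 − 46.25)² / 46.25 = 0.3041
  blue: (73 − 92.5)² / 92.5 = 4.1108
  white: (62 − 46.25)² / 46.25 = 5.3635
χ² = 0.3041 + 4.1108 + 5.3635 = 9.7784 ≈ 9.778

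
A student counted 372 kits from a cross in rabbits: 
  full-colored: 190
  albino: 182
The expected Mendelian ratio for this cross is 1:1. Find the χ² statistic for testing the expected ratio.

0.172

The 1:1 ratio has 2 parts, so with N = 372 the expected counts are:
  full-colored: 372 × 1/2 = 186
  albino: 372 × 1/2 = 186
χ² = Σ (O − E)² / E
  full-colored: (190 − 186)² / 186 = 0.0860
  albino: (182 − 186)² / 186 = 0.0860
χ² = 0.0860 + 0.0860 = 0.172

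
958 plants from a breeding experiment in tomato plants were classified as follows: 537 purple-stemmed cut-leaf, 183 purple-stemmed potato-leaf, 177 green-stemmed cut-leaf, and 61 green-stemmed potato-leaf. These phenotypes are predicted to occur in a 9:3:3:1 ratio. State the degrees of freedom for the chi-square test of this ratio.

A goodness-of-fit test with 4 phenotype classes has df = 4 − 1 = 3.

3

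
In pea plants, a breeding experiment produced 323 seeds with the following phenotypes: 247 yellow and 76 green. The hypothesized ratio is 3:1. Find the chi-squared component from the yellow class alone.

The 3:1 ratio has 4 parts, so with N = 323 the expected counts are:
  yellow: 323 × 3/4 = 242.25
  green: 323 × 1/4 = 80.75
Contribution of yellow: (247 − 242.25)² / 242.25 = 0.0931

0.093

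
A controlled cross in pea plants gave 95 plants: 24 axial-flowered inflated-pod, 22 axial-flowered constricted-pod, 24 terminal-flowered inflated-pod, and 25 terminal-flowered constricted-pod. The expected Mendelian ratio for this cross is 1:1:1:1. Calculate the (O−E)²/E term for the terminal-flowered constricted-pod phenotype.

0.066

Expected counts for N = 95 under a 1:1:1:1 ratio (total parts = 4):
  axial-flowered inflated-pod: 95 × 1/4 = 23.75
  axial-flowered constricted-pod: 95 × 1/4 = 23.75
  terminal-flowered inflated-pod: 95 × 1/4 = 23.75
  terminal-flowered constricted-pod: 95 × 1/4 = 23.75
Contribution of terminal-flowered constricted-pod: (25 − 23.75)² / 23.75 = 0.0658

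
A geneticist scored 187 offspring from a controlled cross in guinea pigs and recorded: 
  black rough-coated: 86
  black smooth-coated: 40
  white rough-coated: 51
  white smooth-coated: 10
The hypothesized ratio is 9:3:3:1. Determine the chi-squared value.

Expected counts for N = 187 under a 9:3:3:1 ratio (total parts = 16):
  black rough-coated: 187 × 9/16 = 105.1875
  black smooth-coated: 187 × 3/16 = 35.0625
  white rough-coated: 187 × 3/16 = 35.0625
  white smooth-coated: 187 × 1/16 = 11.6875
χ² = Σ (O − E)² / E
  black rough-coated: (86 − 105.1875)² / 105.1875 = 3.5000
  black smooth-coated: (40 − 35.0625)² / 35.0625 = 0.6953
  white rough-coated: (51 − 35.0625)² / 35.0625 = 7.2443
  white smooth-coated: (10 − 11.6875)² / 11.6875 = 0.2436
χ² = 3.5000 + 0.6953 + 7.2443 + 0.2436 = 11.6832 ≈ 11.683

11.683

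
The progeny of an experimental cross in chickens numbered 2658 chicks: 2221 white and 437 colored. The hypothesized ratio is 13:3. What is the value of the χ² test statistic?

9.303

Under the 13:3 hypothesis (Σ ratio = 16, N = 2658):
  white: 2658 × 13/16 = 2159.625
  colored: 2658 × 3/16 = 498.375
χ² = Σ (O − E)² / E
  white: (2221 − 2159.625)² / 2159.625 = 1.7442
  colored: (437 − 498.375)² / 498.375 = 7.5583
χ² = 1.7442 + 7.5583 = 9.3025 ≈ 9.303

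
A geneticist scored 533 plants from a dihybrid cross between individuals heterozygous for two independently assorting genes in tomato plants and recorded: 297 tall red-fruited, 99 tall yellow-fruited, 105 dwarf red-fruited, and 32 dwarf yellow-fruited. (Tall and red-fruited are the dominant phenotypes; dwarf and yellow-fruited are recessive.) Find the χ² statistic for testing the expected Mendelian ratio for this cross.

0.343

A dihybrid F₂ with independent assortment and complete dominance at both loci gives a 9:3:3:1 phenotypic ratio.
Under the 9:3:3:1 hypothesis (Σ ratio = 16, N = 533):
  tall red-fruited: 533 × 9/16 = 299.8125
  tall yellow-fruited: 533 × 3/16 = 99.9375
  dwarf red-fruited: 533 × 3/16 = 99.9375
  dwarf yellow-fruited: 533 × 1/16 = 33.3125
χ² = Σ (O − E)² / E
  tall red-fruited: (297 − 299.8125)² / 299.8125 = 0.0264
  tall yellow-fruited: (99 − 99.9375)² / 99.9375 = 0.0088
  dwarf red-fruited: (105 − 99.9375)² / 99.9375 = 0.2564
  dwarf yellow-fruited: (32 − 33.3125)² / 33.3125 = 0.0517
χ² = 0.0264 + 0.0088 + 0.2564 + 0.0517 = 0.3433 ≈ 0.343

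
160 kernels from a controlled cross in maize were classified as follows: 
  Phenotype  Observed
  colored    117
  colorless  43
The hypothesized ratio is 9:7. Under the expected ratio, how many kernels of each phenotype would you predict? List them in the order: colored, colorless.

Total ratio parts = 16. Expected numbers out of 160:
  colored: 160 × 9/16 = 90
  colorless: 160 × 7/16 = 70

90, 70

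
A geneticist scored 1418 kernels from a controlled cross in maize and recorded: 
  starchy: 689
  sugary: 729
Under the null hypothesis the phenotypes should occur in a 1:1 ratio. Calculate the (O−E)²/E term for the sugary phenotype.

The 1:1 ratio has 2 parts, so with N = 1418 the expected counts are:
  starchy: 1418 × 1/2 = 709
  sugary: 1418 × 1/2 = 709
Contribution of sugary: (729 − 709)² / 709 = 0.5642

0.564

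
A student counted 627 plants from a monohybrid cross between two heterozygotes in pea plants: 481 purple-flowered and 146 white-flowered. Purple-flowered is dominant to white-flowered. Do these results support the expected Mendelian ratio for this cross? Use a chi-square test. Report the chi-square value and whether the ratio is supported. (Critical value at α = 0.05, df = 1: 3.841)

For a monohybrid cross between heterozygotes with complete dominance, the expected phenotypic ratio is 3:1.
Total ratio parts = 4. Expected numbers out of 627:
  purple-flowered: 627 × 3/4 = 470.25
  white-flowered: 627 × 1/4 = 156.75
χ² = Σ (O − E)² / E
  purple-flowered: (481 − 470.25)² / 470.25 = 0.2457
  white-flowered: (146 − 156.75)² / 156.75 = 0.7372
χ² = 0.2457 + 0.7372 = 0.9829 ≈ 0.983
Degrees of freedom = 2 − 1 = 1; critical value at α = 0.05 is 3.841.
Since 0.983 < 3.841, we fail to reject the null hypothesis — the data are consistent with the 3:1 ratio.

0.983; consistent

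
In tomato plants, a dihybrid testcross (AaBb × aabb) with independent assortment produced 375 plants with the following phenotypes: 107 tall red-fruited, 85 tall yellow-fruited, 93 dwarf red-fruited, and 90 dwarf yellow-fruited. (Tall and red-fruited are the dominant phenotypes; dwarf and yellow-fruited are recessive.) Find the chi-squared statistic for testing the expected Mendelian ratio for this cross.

2.845

A dihybrid testcross with independent assortment gives a 1:1:1:1 ratio.
Under the 1:1:1:1 hypothesis (Σ ratio = 4, N = 375):
  tall red-fruited: 375 × 1/4 = 93.75
  tall yellow-fruited: 375 × 1/4 = 93.75
  dwarf red-fruited: 375 × 1/4 = 93.75
  dwarf yellow-fruited: 375 × 1/4 = 93.75
χ² = Σ (O − E)² / E
  tall red-fruited: (107 − 93.75)² / 93.75 = 1.8727
  tall yellow-fruited: (85 − 93.75)² / 93.75 = 0.8167
  dwarf red-fruited: (93 − 93.75)² / 93.75 = 0.0060
  dwarf yellow-fruited: (90 − 93.75)² / 93.75 = 0.1500
χ² = 1.8727 + 0.8167 + 0.0060 + 0.1500 = 2.8454 ≈ 2.845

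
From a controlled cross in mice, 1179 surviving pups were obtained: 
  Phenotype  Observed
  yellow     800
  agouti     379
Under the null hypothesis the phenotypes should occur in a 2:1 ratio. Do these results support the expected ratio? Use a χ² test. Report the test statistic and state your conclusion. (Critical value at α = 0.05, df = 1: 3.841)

Total ratio parts = 3. Expected numbers out of 1179:
  yellow: 1179 × 2/3 = 786
  agouti: 1179 × 1/3 = 393
χ² = Σ (O − E)² / E
  yellow: (800 − 786)² / 786 = 0.2494
  agouti: (379 − 393)² / 393 = 0.4987
χ² = 0.2494 + 0.4987 = 0.7481 ≈ 0.748
Degrees of freedom = 2 − 1 = 1; critical value at α = 0.05 is 3.841.
Since 0.748 < 3.841, we fail to reject the null hypothesis — the data are consistent with the 2:1 ratio.

0.748; consistent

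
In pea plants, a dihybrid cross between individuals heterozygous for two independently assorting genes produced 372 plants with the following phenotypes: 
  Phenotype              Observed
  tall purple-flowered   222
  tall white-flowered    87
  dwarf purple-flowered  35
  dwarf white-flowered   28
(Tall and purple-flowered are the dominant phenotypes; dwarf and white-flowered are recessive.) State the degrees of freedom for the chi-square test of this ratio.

3

A dihybrid F₂ with independent assortment and complete dominance at both loci gives a 9:3:3:1 phenotypic ratio.
A goodness-of-fit test with 4 phenotype classes has df = 4 − 1 = 3.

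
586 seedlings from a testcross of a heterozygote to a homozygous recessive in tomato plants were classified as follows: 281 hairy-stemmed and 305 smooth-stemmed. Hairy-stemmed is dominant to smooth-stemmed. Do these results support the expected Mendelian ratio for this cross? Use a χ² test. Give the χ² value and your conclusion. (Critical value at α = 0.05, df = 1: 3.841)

A testcross of a heterozygote (Aa × aa) gives a 1:1 phenotypic ratio.
Under the 1:1 hypothesis (Σ ratio = 2, N = 586):
  hairy-stemmed: 586 × 1/2 = 293
  smooth-stemmed: 586 × 1/2 = 293
χ² = Σ (O − E)² / E
  hairy-stemmed: (281 − 293)² / 293 = 0.4915
  smooth-stemmed: (305 − 293)² / 293 = 0.4915
χ² = 0.4915 + 0.4915 = 0.983
Degrees of freedom = 2 − 1 = 1; critical value at α = 0.05 is 3.841.
Since 0.983 < 3.841, we fail to reject the null hypothesis — the data are consistent with the 1:1 ratio.

0.983; consistent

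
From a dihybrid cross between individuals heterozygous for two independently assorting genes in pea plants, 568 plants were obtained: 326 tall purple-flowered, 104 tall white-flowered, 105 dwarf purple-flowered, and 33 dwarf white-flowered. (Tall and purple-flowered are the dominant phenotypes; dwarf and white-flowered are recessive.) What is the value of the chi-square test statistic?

A dihybrid F₂ with independent assortment and complete dominance at both loci gives a 9:3:3:1 phenotypic ratio.
The 9:3:3:1 ratio has 16 parts, so with N = 568 the expected counts are:
  tall purple-flowered: 568 × 9/16 = 319.5
  tall white-flowered: 568 × 3/16 = 106.5
  dwarf purple-flowered: 568 × 3/16 = 106.5
  dwarf white-flowered: 568 × 1/16 = 35.5
χ² = Σ (O − E)² / E
  tall purple-flowered: (326 − 319.5)² / 319.5 = 0.1322
  tall white-flowered: (104 − 106.5)² / 106.5 = 0.0587
  dwarf purple-flowered: (105 − 106.5)² / 106.5 = 0.0211
  dwarf white-flowered: (33 − 35.5)² / 35.5 = 0.1761
χ² = 0.1322 + 0.0587 + 0.0211 + 0.1761 = 0.3881 ≈ 0.388

0.388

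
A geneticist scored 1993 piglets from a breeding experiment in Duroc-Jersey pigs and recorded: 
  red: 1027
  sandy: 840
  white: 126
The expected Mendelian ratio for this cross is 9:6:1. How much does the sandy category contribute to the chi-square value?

11.479

Expected counts for N = 1993 under a 9:6:1 ratio (total parts = 16):
  red: 1993 × 9/16 = 1121.0625
  sandy: 1993 × 6/16 = 747.375
  white: 1993 × 1/16 = 124.5625
Contribution of sandy: (840 − 747.375)² / 747.375 = 11.4794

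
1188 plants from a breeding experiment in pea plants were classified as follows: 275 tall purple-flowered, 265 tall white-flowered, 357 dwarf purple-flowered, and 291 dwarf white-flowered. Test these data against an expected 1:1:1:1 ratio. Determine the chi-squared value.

17.320

Expected counts for N = 1188 under a 1:1:1:1 ratio (total parts = 4):
  tall purple-flowered: 1188 × 1/4 = 297
  tall white-flowered: 1188 × 1/4 = 297
  dwarf purple-flowered: 1188 × 1/4 = 297
  dwarf white-flowered: 1188 × 1/4 = 297
χ² = Σ (O − E)² / E
  tall purple-flowered: (275 − 297)² / 297 = 1.6296
  tall white-flowered: (265 − 297)² / 297 = 3.4478
  dwarf purple-flowered: (357 − 297)² / 297 = 12.1212
  dwarf white-flowered: (291 − 297)² / 297 = 0.1212
χ² = 1.6296 + 3.4478 + 12.1212 + 0.1212 = 17.3198 ≈ 17.320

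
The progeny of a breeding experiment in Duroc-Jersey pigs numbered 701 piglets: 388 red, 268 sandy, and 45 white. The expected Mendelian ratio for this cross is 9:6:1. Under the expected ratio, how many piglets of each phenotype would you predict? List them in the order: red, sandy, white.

394.3125, 262.875, 43.8125

Total ratio parts = 16. Expected numbers out of 701:
  red: 701 × 9/16 = 394.3125
  sandy: 701 × 6/16 = 262.875
  white: 701 × 1/16 = 43.8125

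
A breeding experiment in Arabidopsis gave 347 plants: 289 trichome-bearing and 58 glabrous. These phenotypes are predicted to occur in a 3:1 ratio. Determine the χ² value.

12.704

Total ratio parts = 4. Expected numbers out of 347:
  trichome-bearing: 347 × 3/4 = 260.25
  glabrous: 347 × 1/4 = 86.75
χ² = Σ (O − E)² / E
  trichome-bearing: (289 − 260.25)² / 260.25 = 3.1760
  glabrous: (58 − 86.75)² / 86.75 = 9.5281
χ² = 3.1760 + 9.5281 = 12.7041 ≈ 12.704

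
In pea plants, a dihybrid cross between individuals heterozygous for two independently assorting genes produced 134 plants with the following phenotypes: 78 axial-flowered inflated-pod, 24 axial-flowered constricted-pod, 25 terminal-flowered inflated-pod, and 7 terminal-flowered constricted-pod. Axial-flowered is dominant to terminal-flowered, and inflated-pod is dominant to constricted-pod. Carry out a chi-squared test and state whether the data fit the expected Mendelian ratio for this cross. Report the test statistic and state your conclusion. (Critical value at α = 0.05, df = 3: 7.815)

0.368; consistent

A dihybrid F₂ with independent assortment and complete dominance at both loci gives a 9:3:3:1 phenotypic ratio.
Under the 9:3:3:1 hypothesis (Σ ratio = 16, N = 134):
  axial-flowered inflated-pod: 134 × 9/16 = 75.375
  axial-flowered constricted-pod: 134 × 3/16 = 25.125
  terminal-flowered inflated-pod: 134 × 3/16 = 25.125
  terminal-flowered constricted-pod: 134 × 1/16 = 8.375
χ² = Σ (O − E)² / E
  axial-flowered inflated-pod: (78 − 75.375)² / 75.375 = 0.0914
  axial-flowered constricted-pod: (24 − 25.125)² / 25.125 = 0.0504
  terminal-flowered inflated-pod: (25 − 25.125)² / 25.125 = 0.0006
  terminal-flowered constricted-pod: (7 − 8.375)² / 8.375 = 0.2257
χ² = 0.0914 + 0.0504 + 0.0006 + 0.2257 = 0.3681 ≈ 0.368
Degrees of freedom = 4 − 1 = 3; critical value at α = 0.05 is 7.815.
Since 0.368 < 7.815, we fail to reject the null hypothesis — the data are consistent with the 9:3:3:1 ratio.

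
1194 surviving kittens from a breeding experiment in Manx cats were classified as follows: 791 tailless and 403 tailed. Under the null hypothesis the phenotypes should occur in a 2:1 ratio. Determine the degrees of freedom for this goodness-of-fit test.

1

A goodness-of-fit test with 2 phenotype classes has df = 2 − 1 = 1.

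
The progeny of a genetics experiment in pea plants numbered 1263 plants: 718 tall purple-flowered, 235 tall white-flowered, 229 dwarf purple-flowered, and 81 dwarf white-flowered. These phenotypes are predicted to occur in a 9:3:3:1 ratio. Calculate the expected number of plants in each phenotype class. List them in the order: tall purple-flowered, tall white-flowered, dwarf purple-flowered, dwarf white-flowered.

The 9:3:3:1 ratio has 16 parts, so with N = 1263 the expected counts are:
  tall purple-flowered: 1263 × 9/16 = 710.4375
  tall white-flowered: 1263 × 3/16 = 236.8125
  dwarf purple-flowered: 1263 × 3/16 = 236.8125
  dwarf white-flowered: 1263 × 1/16 = 78.9375

710.4375, 236.8125, 236.8125, 78.9375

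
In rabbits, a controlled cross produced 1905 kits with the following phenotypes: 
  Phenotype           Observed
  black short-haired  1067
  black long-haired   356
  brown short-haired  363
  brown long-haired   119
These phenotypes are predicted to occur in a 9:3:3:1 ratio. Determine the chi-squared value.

0.118

Total ratio parts = 16. Expected numbers out of 1905:
  black short-haired: 1905 × 9/16 = 1071.5625
  black long-haired: 1905 × 3/16 = 357.1875
  brown short-haired: 1905 × 3/16 = 357.1875
  brown long-haired: 1905 × 1/16 = 119.0625
χ² = Σ (O − E)² / E
  black short-haired: (1067 − 1071.5625)² / 1071.5625 = 0.0194
  black long-haired: (356 − 357.1875)² / 357.1875 = 0.0039
  brown short-haired: (363 − 357.1875)² / 357.1875 = 0.0946
  brown long-haired: (119 − 119.0625)² / 119.0625 = 0.0000
χ² = 0.0194 + 0.0039 + 0.0946 + 0.0000 = 0.1179 ≈ 0.118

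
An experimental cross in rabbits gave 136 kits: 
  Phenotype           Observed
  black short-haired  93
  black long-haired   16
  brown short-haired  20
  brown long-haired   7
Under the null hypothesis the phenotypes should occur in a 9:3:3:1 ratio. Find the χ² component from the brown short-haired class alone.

1.186

Expected counts for N = 136 under a 9:3:3:1 ratio (total parts = 16):
  black short-haired: 136 × 9/16 = 76.5
  black long-haired: 136 × 3/16 = 25.5
  brown short-haired: 136 × 3/16 = 25.5
  brown long-haired: 136 × 1/16 = 8.5
Contribution of brown short-haired: (20 − 25.5)² / 25.5 = 1.1863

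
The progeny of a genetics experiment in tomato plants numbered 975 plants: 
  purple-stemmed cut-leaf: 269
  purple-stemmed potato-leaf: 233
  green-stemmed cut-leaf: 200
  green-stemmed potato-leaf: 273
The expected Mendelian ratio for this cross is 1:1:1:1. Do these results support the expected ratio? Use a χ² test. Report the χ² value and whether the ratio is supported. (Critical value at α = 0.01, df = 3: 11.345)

14.452; not consistent

Total ratio parts = 4. Expected numbers out of 975:
  purple-stemmed cut-leaf: 975 × 1/4 = 243.75
  purple-stemmed potato-leaf: 975 × 1/4 = 243.75
  green-stemmed cut-leaf: 975 × 1/4 = 243.75
  green-stemmed potato-leaf: 975 × 1/4 = 243.75
χ² = Σ (O − E)² / E
  purple-stemmed cut-leaf: (269 − 243.75)² / 243.75 = 2.6156
  purple-stemmed potato-leaf: (233 − 243.75)² / 243.75 = 0.4741
  green-stemmed cut-leaf: (200 − 243.75)² / 243.75 = 7.8526
  green-stemmed potato-leaf: (273 − 243.75)² / 243.75 = 3.5100
χ² = 2.6156 + 0.4741 + 7.8526 + 3.5100 = 14.4523 ≈ 14.452
Degrees of freedom = 4 − 1 = 3; critical value at α = 0.01 is 11.345.
Since 14.452 > 11.345, we reject the null hypothesis — the data do not fit the 1:1:1:1 ratio.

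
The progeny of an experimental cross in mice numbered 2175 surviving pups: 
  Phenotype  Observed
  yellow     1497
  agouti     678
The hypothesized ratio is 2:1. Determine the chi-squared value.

4.570

Expected counts for N = 2175 under a 2:1 ratio (total parts = 3):
  yellow: 2175 × 2/3 = 1450
  agouti: 2175 × 1/3 = 725
χ² = Σ (O − E)² / E
  yellow: (1497 − 1450)² / 1450 = 1.5234
  agouti: (678 − 725)² / 725 = 3.0469
χ² = 1.5234 + 3.0469 = 4.5703 ≈ 4.570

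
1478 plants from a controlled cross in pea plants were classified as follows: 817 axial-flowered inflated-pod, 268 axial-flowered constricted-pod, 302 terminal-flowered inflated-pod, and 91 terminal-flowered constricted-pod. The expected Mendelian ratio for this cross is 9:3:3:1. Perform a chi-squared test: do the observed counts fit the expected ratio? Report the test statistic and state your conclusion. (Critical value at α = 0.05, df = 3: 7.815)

Expected counts for N = 1478 under a 9:3:3:1 ratio (total parts = 16):
  axial-flowered inflated-pod: 1478 × 9/16 = 831.375
  axial-flowered constricted-pod: 1478 × 3/16 = 277.125
  terminal-flowered inflated-pod: 1478 × 3/16 = 277.125
  terminal-flowered constricted-pod: 1478 × 1/16 = 92.375
χ² = Σ (O − E)² / E
  axial-flowered inflated-pod: (817 − 831.375)² / 831.375 = 0.2486
  axial-flowered constricted-pod: (268 − 277.125)² / 277.125 = 0.3005
  terminal-flowered inflated-pod: (302 − 277.125)² / 277.125 = 2.2328
  terminal-flowered constricted-pod: (91 − 92.375)² / 92.375 = 0.0205
χ² = 0.2486 + 0.3005 + 2.2328 + 0.0205 = 2.8024 ≈ 2.802
Degrees of freedom = 4 − 1 = 3; critical value at α = 0.05 is 7.815.
Since 2.802 < 7.815, we fail to reject the null hypothesis — the data are consistent with the 9:3:3:1 ratio.

2.802; consistent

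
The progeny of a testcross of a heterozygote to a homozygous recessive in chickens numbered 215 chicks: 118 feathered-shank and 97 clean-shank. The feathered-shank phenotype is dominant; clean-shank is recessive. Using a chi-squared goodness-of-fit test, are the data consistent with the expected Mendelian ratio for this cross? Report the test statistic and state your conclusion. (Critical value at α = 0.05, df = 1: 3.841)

2.051; consistent

A testcross of a heterozygote (Aa × aa) gives a 1:1 phenotypic ratio.
Total ratio parts = 2. Expected numbers out of 215:
  feathered-shank: 215 × 1/2 = 107.5
  clean-shank: 215 × 1/2 = 107.5
χ² = Σ (O − E)² / E
  feathered-shank: (118 − 107.5)² / 107.5 = 1.0256
  clean-shank: (97 − 107.5)² / 107.5 = 1.0256
χ² = 1.0256 + 1.0256 = 2.0512 ≈ 2.051
Degrees of freedom = 2 − 1 = 1; critical value at α = 0.05 is 3.841.
Since 2.051 < 3.841, we fail to reject the null hypothesis — the data are consistent with the 1:1 ratio.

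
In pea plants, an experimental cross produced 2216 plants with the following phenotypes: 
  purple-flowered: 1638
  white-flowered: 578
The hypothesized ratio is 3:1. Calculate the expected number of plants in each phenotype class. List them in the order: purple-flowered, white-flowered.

Expected counts for N = 2216 under a 3:1 ratio (total parts = 4):
  purple-flowered: 2216 × 3/4 = 1662
  white-flowered: 2216 × 1/4 = 554

1662, 554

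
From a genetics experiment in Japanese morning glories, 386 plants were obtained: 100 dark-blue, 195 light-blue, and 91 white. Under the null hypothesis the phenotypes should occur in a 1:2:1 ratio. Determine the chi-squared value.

0.461

Total ratio parts = 4. Expected numbers out of 386:
  dark-blue: 386 × 1/4 = 96.5
  light-blue: 386 × 2/4 = 193
  white: 386 × 1/4 = 96.5
χ² = Σ (O − E)² / E
  dark-blue: (100 − 96.5)² / 96.5 = 0.1269
  light-blue: (195 − 193)² / 193 = 0.0207
  white: (91 − 96.5)² / 96.5 = 0.3135
χ² = 0.1269 + 0.0207 + 0.3135 = 0.4611 ≈ 0.461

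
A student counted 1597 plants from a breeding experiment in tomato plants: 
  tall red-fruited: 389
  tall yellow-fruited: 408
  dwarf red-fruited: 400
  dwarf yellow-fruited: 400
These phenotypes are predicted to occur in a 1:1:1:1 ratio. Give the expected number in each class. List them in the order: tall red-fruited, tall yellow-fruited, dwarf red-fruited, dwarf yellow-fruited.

399.25, 399.25, 399.25, 399.25

Expected counts for N = 1597 under a 1:1:1:1 ratio (total parts = 4):
  tall red-fruited: 1597 × 1/4 = 399.25
  tall yellow-fruited: 1597 × 1/4 = 399.25
  dwarf red-fruited: 1597 × 1/4 = 399.25
  dwarf yellow-fruited: 1597 × 1/4 = 399.25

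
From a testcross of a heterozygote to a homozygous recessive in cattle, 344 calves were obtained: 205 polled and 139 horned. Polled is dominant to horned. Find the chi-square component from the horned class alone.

A testcross of a heterozygote (Aa × aa) gives a 1:1 phenotypic ratio.
Under the 1:1 hypothesis (Σ ratio = 2, N = 344):
  polled: 344 × 1/2 = 172
  horned: 344 × 1/2 = 172
Contribution of horned: (139 − 172)² / 172 = 6.3314

6.331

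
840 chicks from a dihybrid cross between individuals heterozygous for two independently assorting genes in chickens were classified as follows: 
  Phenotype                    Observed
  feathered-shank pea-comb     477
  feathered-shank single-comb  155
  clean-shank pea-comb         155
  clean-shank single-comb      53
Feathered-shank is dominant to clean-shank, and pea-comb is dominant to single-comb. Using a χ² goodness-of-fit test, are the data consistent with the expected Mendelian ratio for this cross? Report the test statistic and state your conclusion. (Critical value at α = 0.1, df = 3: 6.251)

A dihybrid F₂ with independent assortment and complete dominance at both loci gives a 9:3:3:1 phenotypic ratio.
Expected counts for N = 840 under a 9:3:3:1 ratio (total parts = 16):
  feathered-shank pea-comb: 840 × 9/16 = 472.5
  feathered-shank single-comb: 840 × 3/16 = 157.5
  clean-shank pea-comb: 840 × 3/16 = 157.5
  clean-shank single-comb: 840 × 1/16 = 52.5
χ² = Σ (O − E)² / E
  feathered-shank pea-comb: (477 − 472.5)² / 472.5 = 0.0429
  feathered-shank single-comb: (155 − 157.5)² / 157.5 = 0.0397
  clean-shank pea-comb: (155 − 157.5)² / 157.5 = 0.0397
  clean-shank single-comb: (53 − 52.5)² / 52.5 = 0.0048
χ² = 0.0429 + 0.0397 + 0.0397 + 0.0048 = 0.1271 ≈ 0.127
Degrees of freedom = 4 − 1 = 3; critical value at α = 0.1 is 6.251.
Since 0.127 < 6.251, we fail to reject the null hypothesis — the data are consistent with the 9:3:3:1 ratio.

0.127; consistent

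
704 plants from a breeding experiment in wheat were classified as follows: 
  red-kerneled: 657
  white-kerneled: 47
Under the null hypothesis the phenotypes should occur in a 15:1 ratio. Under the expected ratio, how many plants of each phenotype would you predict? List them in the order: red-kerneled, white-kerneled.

660, 44

Total ratio parts = 16. Expected numbers out of 704:
  red-kerneled: 704 × 15/16 = 660
  white-kerneled: 704 × 1/16 = 44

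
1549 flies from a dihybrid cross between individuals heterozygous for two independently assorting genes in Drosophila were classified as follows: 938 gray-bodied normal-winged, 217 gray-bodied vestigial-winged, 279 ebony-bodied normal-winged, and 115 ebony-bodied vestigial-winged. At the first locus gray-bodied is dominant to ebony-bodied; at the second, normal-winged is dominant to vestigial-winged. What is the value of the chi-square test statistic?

A dihybrid F₂ with independent assortment and complete dominance at both loci gives a 9:3:3:1 phenotypic ratio.
The 9:3:3:1 ratio has 16 parts, so with N = 1549 the expected counts are:
  gray-bodied normal-winged: 1549 × 9/16 = 871.3125
  gray-bodied vestigial-winged: 1549 × 3/16 = 290.4375
  ebony-bodied normal-winged: 1549 × 3/16 = 290.4375
  ebony-bodied vestigial-winged: 1549 × 1/16 = 96.8125
χ² = Σ (O − E)² / E
  gray-bodied normal-winged: (938 − 871.3125)² / 871.3125 = 5.1041
  gray-bodied vestigial-winged: (217 − 290.4375)² / 290.4375 = 18.5688
  ebony-bodied normal-winged: (279 − 290.4375)² / 290.4375 = 0.4504
  ebony-bodied vestigial-winged: (115 − 96.8125)² / 96.8125 = 3.4168
χ² = 5.1041 + 18.5688 + 0.4504 + 3.4168 = 27.5401 ≈ 27.540

27.540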